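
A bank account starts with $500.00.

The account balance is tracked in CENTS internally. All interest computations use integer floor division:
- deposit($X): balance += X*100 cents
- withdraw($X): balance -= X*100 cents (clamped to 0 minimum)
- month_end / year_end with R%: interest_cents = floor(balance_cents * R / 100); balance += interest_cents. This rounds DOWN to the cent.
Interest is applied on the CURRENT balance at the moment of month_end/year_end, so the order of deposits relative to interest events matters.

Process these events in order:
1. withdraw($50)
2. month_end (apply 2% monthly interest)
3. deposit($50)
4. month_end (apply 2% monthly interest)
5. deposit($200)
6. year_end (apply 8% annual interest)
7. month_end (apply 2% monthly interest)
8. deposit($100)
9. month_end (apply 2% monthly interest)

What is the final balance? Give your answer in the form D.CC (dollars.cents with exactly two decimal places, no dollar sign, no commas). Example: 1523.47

After 1 (withdraw($50)): balance=$450.00 total_interest=$0.00
After 2 (month_end (apply 2% monthly interest)): balance=$459.00 total_interest=$9.00
After 3 (deposit($50)): balance=$509.00 total_interest=$9.00
After 4 (month_end (apply 2% monthly interest)): balance=$519.18 total_interest=$19.18
After 5 (deposit($200)): balance=$719.18 total_interest=$19.18
After 6 (year_end (apply 8% annual interest)): balance=$776.71 total_interest=$76.71
After 7 (month_end (apply 2% monthly interest)): balance=$792.24 total_interest=$92.24
After 8 (deposit($100)): balance=$892.24 total_interest=$92.24
After 9 (month_end (apply 2% monthly interest)): balance=$910.08 total_interest=$110.08

Answer: 910.08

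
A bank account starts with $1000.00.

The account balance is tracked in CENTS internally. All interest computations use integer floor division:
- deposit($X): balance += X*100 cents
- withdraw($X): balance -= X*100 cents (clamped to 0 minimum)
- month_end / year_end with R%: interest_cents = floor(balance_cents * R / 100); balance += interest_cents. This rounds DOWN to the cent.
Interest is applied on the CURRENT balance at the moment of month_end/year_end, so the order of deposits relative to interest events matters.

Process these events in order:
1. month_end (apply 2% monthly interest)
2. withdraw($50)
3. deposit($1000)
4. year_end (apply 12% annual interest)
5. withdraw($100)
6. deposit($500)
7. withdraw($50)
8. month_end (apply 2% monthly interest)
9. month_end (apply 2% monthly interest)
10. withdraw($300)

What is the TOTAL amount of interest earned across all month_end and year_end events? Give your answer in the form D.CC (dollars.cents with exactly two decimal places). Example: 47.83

After 1 (month_end (apply 2% monthly interest)): balance=$1020.00 total_interest=$20.00
After 2 (withdraw($50)): balance=$970.00 total_interest=$20.00
After 3 (deposit($1000)): balance=$1970.00 total_interest=$20.00
After 4 (year_end (apply 12% annual interest)): balance=$2206.40 total_interest=$256.40
After 5 (withdraw($100)): balance=$2106.40 total_interest=$256.40
After 6 (deposit($500)): balance=$2606.40 total_interest=$256.40
After 7 (withdraw($50)): balance=$2556.40 total_interest=$256.40
After 8 (month_end (apply 2% monthly interest)): balance=$2607.52 total_interest=$307.52
After 9 (month_end (apply 2% monthly interest)): balance=$2659.67 total_interest=$359.67
After 10 (withdraw($300)): balance=$2359.67 total_interest=$359.67

Answer: 359.67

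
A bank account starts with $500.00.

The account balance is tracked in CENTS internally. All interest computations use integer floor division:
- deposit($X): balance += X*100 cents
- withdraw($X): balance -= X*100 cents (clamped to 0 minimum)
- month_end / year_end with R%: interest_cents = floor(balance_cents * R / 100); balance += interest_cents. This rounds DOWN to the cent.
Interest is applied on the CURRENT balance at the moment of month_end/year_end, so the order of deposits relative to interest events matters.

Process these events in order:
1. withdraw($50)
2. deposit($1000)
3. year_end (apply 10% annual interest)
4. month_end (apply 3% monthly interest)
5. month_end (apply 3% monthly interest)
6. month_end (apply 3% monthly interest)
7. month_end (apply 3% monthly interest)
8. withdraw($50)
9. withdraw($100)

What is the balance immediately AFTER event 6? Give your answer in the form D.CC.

After 1 (withdraw($50)): balance=$450.00 total_interest=$0.00
After 2 (deposit($1000)): balance=$1450.00 total_interest=$0.00
After 3 (year_end (apply 10% annual interest)): balance=$1595.00 total_interest=$145.00
After 4 (month_end (apply 3% monthly interest)): balance=$1642.85 total_interest=$192.85
After 5 (month_end (apply 3% monthly interest)): balance=$1692.13 total_interest=$242.13
After 6 (month_end (apply 3% monthly interest)): balance=$1742.89 total_interest=$292.89

Answer: 1742.89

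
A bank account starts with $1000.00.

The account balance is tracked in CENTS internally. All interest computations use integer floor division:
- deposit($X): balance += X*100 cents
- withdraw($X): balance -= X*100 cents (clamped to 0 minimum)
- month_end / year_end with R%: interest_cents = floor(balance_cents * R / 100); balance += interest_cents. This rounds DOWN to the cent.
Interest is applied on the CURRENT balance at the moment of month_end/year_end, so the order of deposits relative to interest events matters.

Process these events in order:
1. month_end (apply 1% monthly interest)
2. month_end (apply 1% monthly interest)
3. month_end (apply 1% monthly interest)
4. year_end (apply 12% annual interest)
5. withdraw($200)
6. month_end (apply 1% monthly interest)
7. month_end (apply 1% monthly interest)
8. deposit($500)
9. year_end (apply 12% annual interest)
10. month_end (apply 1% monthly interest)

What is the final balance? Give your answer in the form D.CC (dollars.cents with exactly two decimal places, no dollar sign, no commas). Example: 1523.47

Answer: 1666.35

Derivation:
After 1 (month_end (apply 1% monthly interest)): balance=$1010.00 total_interest=$10.00
After 2 (month_end (apply 1% monthly interest)): balance=$1020.10 total_interest=$20.10
After 3 (month_end (apply 1% monthly interest)): balance=$1030.30 total_interest=$30.30
After 4 (year_end (apply 12% annual interest)): balance=$1153.93 total_interest=$153.93
After 5 (withdraw($200)): balance=$953.93 total_interest=$153.93
After 6 (month_end (apply 1% monthly interest)): balance=$963.46 total_interest=$163.46
After 7 (month_end (apply 1% monthly interest)): balance=$973.09 total_interest=$173.09
After 8 (deposit($500)): balance=$1473.09 total_interest=$173.09
After 9 (year_end (apply 12% annual interest)): balance=$1649.86 total_interest=$349.86
After 10 (month_end (apply 1% monthly interest)): balance=$1666.35 total_interest=$366.35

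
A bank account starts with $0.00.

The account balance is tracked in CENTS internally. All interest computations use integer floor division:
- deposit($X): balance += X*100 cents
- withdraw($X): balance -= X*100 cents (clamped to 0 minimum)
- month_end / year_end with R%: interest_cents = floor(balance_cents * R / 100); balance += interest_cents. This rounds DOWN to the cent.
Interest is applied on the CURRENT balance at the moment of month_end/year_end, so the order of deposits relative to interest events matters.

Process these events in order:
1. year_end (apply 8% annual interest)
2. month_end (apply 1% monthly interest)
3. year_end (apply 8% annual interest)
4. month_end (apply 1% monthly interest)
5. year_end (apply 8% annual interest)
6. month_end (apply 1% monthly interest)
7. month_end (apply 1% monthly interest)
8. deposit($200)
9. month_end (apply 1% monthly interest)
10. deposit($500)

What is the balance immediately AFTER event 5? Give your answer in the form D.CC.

After 1 (year_end (apply 8% annual interest)): balance=$0.00 total_interest=$0.00
After 2 (month_end (apply 1% monthly interest)): balance=$0.00 total_interest=$0.00
After 3 (year_end (apply 8% annual interest)): balance=$0.00 total_interest=$0.00
After 4 (month_end (apply 1% monthly interest)): balance=$0.00 total_interest=$0.00
After 5 (year_end (apply 8% annual interest)): balance=$0.00 total_interest=$0.00

Answer: 0.00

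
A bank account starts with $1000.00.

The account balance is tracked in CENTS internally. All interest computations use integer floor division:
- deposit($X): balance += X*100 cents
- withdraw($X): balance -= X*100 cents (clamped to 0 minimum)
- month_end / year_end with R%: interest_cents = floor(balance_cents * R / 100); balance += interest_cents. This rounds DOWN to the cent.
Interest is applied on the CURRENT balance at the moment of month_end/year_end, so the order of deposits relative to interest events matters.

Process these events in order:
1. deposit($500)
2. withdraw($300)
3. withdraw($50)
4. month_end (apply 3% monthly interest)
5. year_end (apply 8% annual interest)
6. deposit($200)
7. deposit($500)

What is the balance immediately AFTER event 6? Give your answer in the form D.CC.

After 1 (deposit($500)): balance=$1500.00 total_interest=$0.00
After 2 (withdraw($300)): balance=$1200.00 total_interest=$0.00
After 3 (withdraw($50)): balance=$1150.00 total_interest=$0.00
After 4 (month_end (apply 3% monthly interest)): balance=$1184.50 total_interest=$34.50
After 5 (year_end (apply 8% annual interest)): balance=$1279.26 total_interest=$129.26
After 6 (deposit($200)): balance=$1479.26 total_interest=$129.26

Answer: 1479.26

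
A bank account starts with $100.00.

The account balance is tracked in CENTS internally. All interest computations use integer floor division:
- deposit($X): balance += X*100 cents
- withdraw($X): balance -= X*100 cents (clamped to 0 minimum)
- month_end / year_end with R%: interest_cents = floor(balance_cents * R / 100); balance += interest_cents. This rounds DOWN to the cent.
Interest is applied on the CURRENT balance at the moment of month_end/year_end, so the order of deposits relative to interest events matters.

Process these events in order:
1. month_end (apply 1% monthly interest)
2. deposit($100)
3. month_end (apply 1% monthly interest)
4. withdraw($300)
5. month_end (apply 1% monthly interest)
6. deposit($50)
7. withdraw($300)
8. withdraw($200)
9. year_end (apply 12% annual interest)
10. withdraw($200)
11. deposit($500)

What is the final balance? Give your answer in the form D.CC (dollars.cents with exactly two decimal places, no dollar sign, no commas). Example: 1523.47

After 1 (month_end (apply 1% monthly interest)): balance=$101.00 total_interest=$1.00
After 2 (deposit($100)): balance=$201.00 total_interest=$1.00
After 3 (month_end (apply 1% monthly interest)): balance=$203.01 total_interest=$3.01
After 4 (withdraw($300)): balance=$0.00 total_interest=$3.01
After 5 (month_end (apply 1% monthly interest)): balance=$0.00 total_interest=$3.01
After 6 (deposit($50)): balance=$50.00 total_interest=$3.01
After 7 (withdraw($300)): balance=$0.00 total_interest=$3.01
After 8 (withdraw($200)): balance=$0.00 total_interest=$3.01
After 9 (year_end (apply 12% annual interest)): balance=$0.00 total_interest=$3.01
After 10 (withdraw($200)): balance=$0.00 total_interest=$3.01
After 11 (deposit($500)): balance=$500.00 total_interest=$3.01

Answer: 500.00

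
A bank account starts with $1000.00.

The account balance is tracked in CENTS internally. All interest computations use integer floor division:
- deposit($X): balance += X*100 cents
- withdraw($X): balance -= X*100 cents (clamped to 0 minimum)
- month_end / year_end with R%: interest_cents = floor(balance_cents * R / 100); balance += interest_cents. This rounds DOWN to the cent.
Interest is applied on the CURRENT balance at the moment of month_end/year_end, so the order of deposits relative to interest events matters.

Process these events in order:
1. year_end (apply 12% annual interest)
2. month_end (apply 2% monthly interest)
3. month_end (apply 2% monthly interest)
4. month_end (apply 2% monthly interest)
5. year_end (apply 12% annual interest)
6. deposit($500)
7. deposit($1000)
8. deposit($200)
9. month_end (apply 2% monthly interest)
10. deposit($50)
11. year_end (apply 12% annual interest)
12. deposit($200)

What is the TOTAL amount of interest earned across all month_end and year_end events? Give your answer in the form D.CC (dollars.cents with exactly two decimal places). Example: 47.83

Answer: 768.79

Derivation:
After 1 (year_end (apply 12% annual interest)): balance=$1120.00 total_interest=$120.00
After 2 (month_end (apply 2% monthly interest)): balance=$1142.40 total_interest=$142.40
After 3 (month_end (apply 2% monthly interest)): balance=$1165.24 total_interest=$165.24
After 4 (month_end (apply 2% monthly interest)): balance=$1188.54 total_interest=$188.54
After 5 (year_end (apply 12% annual interest)): balance=$1331.16 total_interest=$331.16
After 6 (deposit($500)): balance=$1831.16 total_interest=$331.16
After 7 (deposit($1000)): balance=$2831.16 total_interest=$331.16
After 8 (deposit($200)): balance=$3031.16 total_interest=$331.16
After 9 (month_end (apply 2% monthly interest)): balance=$3091.78 total_interest=$391.78
After 10 (deposit($50)): balance=$3141.78 total_interest=$391.78
After 11 (year_end (apply 12% annual interest)): balance=$3518.79 total_interest=$768.79
After 12 (deposit($200)): balance=$3718.79 total_interest=$768.79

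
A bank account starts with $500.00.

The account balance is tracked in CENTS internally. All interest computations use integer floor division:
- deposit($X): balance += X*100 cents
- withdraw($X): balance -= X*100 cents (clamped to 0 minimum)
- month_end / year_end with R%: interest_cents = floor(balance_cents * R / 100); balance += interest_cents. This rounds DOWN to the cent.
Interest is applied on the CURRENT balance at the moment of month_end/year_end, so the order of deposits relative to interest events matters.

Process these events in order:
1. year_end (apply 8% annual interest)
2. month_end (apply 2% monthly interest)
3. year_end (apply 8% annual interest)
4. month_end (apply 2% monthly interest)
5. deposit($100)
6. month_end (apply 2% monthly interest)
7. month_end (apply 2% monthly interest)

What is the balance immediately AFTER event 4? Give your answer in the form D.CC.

After 1 (year_end (apply 8% annual interest)): balance=$540.00 total_interest=$40.00
After 2 (month_end (apply 2% monthly interest)): balance=$550.80 total_interest=$50.80
After 3 (year_end (apply 8% annual interest)): balance=$594.86 total_interest=$94.86
After 4 (month_end (apply 2% monthly interest)): balance=$606.75 total_interest=$106.75

Answer: 606.75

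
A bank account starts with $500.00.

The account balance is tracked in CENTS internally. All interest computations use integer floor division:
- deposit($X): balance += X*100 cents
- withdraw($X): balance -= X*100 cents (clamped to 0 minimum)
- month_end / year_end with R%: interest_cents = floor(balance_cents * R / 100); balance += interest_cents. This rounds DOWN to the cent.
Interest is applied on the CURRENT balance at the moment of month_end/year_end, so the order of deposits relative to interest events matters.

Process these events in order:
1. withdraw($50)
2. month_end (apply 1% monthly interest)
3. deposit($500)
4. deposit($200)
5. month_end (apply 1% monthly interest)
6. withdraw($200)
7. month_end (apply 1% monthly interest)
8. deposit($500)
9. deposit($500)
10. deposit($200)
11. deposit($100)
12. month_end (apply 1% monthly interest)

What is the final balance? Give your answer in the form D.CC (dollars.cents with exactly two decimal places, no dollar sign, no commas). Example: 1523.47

Answer: 2298.45

Derivation:
After 1 (withdraw($50)): balance=$450.00 total_interest=$0.00
After 2 (month_end (apply 1% monthly interest)): balance=$454.50 total_interest=$4.50
After 3 (deposit($500)): balance=$954.50 total_interest=$4.50
After 4 (deposit($200)): balance=$1154.50 total_interest=$4.50
After 5 (month_end (apply 1% monthly interest)): balance=$1166.04 total_interest=$16.04
After 6 (withdraw($200)): balance=$966.04 total_interest=$16.04
After 7 (month_end (apply 1% monthly interest)): balance=$975.70 total_interest=$25.70
After 8 (deposit($500)): balance=$1475.70 total_interest=$25.70
After 9 (deposit($500)): balance=$1975.70 total_interest=$25.70
After 10 (deposit($200)): balance=$2175.70 total_interest=$25.70
After 11 (deposit($100)): balance=$2275.70 total_interest=$25.70
After 12 (month_end (apply 1% monthly interest)): balance=$2298.45 total_interest=$48.45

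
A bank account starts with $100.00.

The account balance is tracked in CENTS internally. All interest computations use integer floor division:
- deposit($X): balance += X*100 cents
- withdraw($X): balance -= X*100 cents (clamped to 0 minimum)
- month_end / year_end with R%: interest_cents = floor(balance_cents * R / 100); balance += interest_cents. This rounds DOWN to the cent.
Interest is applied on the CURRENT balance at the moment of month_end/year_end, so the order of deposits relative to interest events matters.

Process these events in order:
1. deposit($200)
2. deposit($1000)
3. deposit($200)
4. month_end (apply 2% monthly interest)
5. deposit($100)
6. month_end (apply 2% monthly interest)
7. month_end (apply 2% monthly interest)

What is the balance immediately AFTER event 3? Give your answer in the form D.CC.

After 1 (deposit($200)): balance=$300.00 total_interest=$0.00
After 2 (deposit($1000)): balance=$1300.00 total_interest=$0.00
After 3 (deposit($200)): balance=$1500.00 total_interest=$0.00

Answer: 1500.00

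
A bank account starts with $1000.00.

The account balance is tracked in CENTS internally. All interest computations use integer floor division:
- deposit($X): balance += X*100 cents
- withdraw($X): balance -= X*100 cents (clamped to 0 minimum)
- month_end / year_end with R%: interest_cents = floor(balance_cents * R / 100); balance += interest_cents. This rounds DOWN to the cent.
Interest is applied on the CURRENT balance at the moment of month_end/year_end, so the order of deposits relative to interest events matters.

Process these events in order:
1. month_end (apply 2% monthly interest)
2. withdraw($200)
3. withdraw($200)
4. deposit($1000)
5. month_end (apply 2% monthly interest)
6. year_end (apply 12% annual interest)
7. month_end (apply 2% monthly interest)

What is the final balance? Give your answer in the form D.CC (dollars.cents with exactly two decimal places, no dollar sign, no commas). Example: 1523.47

After 1 (month_end (apply 2% monthly interest)): balance=$1020.00 total_interest=$20.00
After 2 (withdraw($200)): balance=$820.00 total_interest=$20.00
After 3 (withdraw($200)): balance=$620.00 total_interest=$20.00
After 4 (deposit($1000)): balance=$1620.00 total_interest=$20.00
After 5 (month_end (apply 2% monthly interest)): balance=$1652.40 total_interest=$52.40
After 6 (year_end (apply 12% annual interest)): balance=$1850.68 total_interest=$250.68
After 7 (month_end (apply 2% monthly interest)): balance=$1887.69 total_interest=$287.69

Answer: 1887.69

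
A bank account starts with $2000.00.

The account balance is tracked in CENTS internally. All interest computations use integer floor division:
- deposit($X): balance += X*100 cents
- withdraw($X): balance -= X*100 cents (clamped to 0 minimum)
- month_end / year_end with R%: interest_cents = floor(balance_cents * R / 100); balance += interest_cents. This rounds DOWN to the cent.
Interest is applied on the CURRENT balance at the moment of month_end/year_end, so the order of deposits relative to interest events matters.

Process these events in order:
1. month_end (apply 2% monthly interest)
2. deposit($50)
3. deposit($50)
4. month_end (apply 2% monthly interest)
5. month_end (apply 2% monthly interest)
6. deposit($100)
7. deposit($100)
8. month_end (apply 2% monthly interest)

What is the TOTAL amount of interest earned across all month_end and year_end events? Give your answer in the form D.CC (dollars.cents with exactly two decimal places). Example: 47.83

After 1 (month_end (apply 2% monthly interest)): balance=$2040.00 total_interest=$40.00
After 2 (deposit($50)): balance=$2090.00 total_interest=$40.00
After 3 (deposit($50)): balance=$2140.00 total_interest=$40.00
After 4 (month_end (apply 2% monthly interest)): balance=$2182.80 total_interest=$82.80
After 5 (month_end (apply 2% monthly interest)): balance=$2226.45 total_interest=$126.45
After 6 (deposit($100)): balance=$2326.45 total_interest=$126.45
After 7 (deposit($100)): balance=$2426.45 total_interest=$126.45
After 8 (month_end (apply 2% monthly interest)): balance=$2474.97 total_interest=$174.97

Answer: 174.97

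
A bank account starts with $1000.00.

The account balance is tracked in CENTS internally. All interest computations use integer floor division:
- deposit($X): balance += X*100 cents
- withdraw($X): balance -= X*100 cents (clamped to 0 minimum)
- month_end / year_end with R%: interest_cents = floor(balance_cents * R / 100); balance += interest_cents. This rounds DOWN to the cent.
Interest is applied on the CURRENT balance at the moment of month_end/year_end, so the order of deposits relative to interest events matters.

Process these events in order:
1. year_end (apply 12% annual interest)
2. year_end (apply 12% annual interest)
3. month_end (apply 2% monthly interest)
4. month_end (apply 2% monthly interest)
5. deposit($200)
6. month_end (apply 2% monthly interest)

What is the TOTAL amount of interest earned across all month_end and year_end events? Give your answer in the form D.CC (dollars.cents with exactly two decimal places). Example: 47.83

After 1 (year_end (apply 12% annual interest)): balance=$1120.00 total_interest=$120.00
After 2 (year_end (apply 12% annual interest)): balance=$1254.40 total_interest=$254.40
After 3 (month_end (apply 2% monthly interest)): balance=$1279.48 total_interest=$279.48
After 4 (month_end (apply 2% monthly interest)): balance=$1305.06 total_interest=$305.06
After 5 (deposit($200)): balance=$1505.06 total_interest=$305.06
After 6 (month_end (apply 2% monthly interest)): balance=$1535.16 total_interest=$335.16

Answer: 335.16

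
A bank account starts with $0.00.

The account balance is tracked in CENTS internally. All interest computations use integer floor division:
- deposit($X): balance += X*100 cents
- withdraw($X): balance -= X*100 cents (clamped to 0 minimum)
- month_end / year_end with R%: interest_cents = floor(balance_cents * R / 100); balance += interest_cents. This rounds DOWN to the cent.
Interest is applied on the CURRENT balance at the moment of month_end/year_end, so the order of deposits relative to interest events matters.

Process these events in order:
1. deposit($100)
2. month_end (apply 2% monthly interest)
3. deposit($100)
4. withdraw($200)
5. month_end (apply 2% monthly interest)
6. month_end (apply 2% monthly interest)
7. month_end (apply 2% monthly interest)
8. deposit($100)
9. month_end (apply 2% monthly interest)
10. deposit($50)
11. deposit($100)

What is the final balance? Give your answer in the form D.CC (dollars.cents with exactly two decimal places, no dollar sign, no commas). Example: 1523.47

After 1 (deposit($100)): balance=$100.00 total_interest=$0.00
After 2 (month_end (apply 2% monthly interest)): balance=$102.00 total_interest=$2.00
After 3 (deposit($100)): balance=$202.00 total_interest=$2.00
After 4 (withdraw($200)): balance=$2.00 total_interest=$2.00
After 5 (month_end (apply 2% monthly interest)): balance=$2.04 total_interest=$2.04
After 6 (month_end (apply 2% monthly interest)): balance=$2.08 total_interest=$2.08
After 7 (month_end (apply 2% monthly interest)): balance=$2.12 total_interest=$2.12
After 8 (deposit($100)): balance=$102.12 total_interest=$2.12
After 9 (month_end (apply 2% monthly interest)): balance=$104.16 total_interest=$4.16
After 10 (deposit($50)): balance=$154.16 total_interest=$4.16
After 11 (deposit($100)): balance=$254.16 total_interest=$4.16

Answer: 254.16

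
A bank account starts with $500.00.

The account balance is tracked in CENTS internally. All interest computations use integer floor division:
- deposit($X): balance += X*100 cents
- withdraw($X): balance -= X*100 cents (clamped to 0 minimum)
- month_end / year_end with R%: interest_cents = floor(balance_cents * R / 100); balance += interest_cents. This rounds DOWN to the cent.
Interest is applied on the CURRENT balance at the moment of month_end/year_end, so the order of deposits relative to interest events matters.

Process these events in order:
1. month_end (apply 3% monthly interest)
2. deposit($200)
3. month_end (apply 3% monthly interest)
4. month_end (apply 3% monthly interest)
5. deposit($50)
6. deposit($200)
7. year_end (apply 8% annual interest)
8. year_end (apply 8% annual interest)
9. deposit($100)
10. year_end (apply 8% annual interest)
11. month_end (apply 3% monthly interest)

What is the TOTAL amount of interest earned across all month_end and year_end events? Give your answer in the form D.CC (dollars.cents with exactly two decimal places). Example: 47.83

Answer: 369.80

Derivation:
After 1 (month_end (apply 3% monthly interest)): balance=$515.00 total_interest=$15.00
After 2 (deposit($200)): balance=$715.00 total_interest=$15.00
After 3 (month_end (apply 3% monthly interest)): balance=$736.45 total_interest=$36.45
After 4 (month_end (apply 3% monthly interest)): balance=$758.54 total_interest=$58.54
After 5 (deposit($50)): balance=$808.54 total_interest=$58.54
After 6 (deposit($200)): balance=$1008.54 total_interest=$58.54
After 7 (year_end (apply 8% annual interest)): balance=$1089.22 total_interest=$139.22
After 8 (year_end (apply 8% annual interest)): balance=$1176.35 total_interest=$226.35
After 9 (deposit($100)): balance=$1276.35 total_interest=$226.35
After 10 (year_end (apply 8% annual interest)): balance=$1378.45 total_interest=$328.45
After 11 (month_end (apply 3% monthly interest)): balance=$1419.80 total_interest=$369.80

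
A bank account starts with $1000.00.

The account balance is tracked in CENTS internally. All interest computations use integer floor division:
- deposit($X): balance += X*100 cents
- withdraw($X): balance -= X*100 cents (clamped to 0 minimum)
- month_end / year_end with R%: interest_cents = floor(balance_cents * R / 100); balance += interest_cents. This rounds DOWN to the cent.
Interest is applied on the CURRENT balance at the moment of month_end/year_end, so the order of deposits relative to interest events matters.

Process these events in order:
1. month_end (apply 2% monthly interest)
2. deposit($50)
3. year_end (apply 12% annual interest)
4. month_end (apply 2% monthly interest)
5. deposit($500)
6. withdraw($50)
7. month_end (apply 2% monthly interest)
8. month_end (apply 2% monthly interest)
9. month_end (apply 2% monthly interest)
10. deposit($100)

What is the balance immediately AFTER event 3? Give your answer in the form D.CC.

After 1 (month_end (apply 2% monthly interest)): balance=$1020.00 total_interest=$20.00
After 2 (deposit($50)): balance=$1070.00 total_interest=$20.00
After 3 (year_end (apply 12% annual interest)): balance=$1198.40 total_interest=$148.40

Answer: 1198.40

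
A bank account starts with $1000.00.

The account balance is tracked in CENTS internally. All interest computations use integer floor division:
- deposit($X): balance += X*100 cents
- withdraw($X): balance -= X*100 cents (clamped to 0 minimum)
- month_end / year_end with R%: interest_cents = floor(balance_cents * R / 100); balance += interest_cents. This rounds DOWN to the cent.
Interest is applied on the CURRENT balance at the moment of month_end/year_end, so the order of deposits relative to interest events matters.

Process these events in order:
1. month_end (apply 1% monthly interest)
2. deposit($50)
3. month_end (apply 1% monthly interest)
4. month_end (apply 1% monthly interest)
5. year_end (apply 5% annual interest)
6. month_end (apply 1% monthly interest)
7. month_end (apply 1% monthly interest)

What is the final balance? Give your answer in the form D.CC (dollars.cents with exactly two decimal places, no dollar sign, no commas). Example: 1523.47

Answer: 1158.17

Derivation:
After 1 (month_end (apply 1% monthly interest)): balance=$1010.00 total_interest=$10.00
After 2 (deposit($50)): balance=$1060.00 total_interest=$10.00
After 3 (month_end (apply 1% monthly interest)): balance=$1070.60 total_interest=$20.60
After 4 (month_end (apply 1% monthly interest)): balance=$1081.30 total_interest=$31.30
After 5 (year_end (apply 5% annual interest)): balance=$1135.36 total_interest=$85.36
After 6 (month_end (apply 1% monthly interest)): balance=$1146.71 total_interest=$96.71
After 7 (month_end (apply 1% monthly interest)): balance=$1158.17 total_interest=$108.17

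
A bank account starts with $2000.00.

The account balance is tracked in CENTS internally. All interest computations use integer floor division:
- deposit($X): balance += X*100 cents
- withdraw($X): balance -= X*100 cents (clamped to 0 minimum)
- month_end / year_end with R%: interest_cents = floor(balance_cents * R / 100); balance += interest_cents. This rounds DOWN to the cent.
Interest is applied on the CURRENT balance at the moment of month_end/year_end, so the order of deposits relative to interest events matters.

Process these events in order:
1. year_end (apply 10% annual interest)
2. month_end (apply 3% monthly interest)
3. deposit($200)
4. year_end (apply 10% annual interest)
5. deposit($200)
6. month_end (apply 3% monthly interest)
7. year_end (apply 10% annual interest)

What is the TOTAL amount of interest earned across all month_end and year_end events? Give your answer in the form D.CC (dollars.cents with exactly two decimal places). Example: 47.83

After 1 (year_end (apply 10% annual interest)): balance=$2200.00 total_interest=$200.00
After 2 (month_end (apply 3% monthly interest)): balance=$2266.00 total_interest=$266.00
After 3 (deposit($200)): balance=$2466.00 total_interest=$266.00
After 4 (year_end (apply 10% annual interest)): balance=$2712.60 total_interest=$512.60
After 5 (deposit($200)): balance=$2912.60 total_interest=$512.60
After 6 (month_end (apply 3% monthly interest)): balance=$2999.97 total_interest=$599.97
After 7 (year_end (apply 10% annual interest)): balance=$3299.96 total_interest=$899.96

Answer: 899.96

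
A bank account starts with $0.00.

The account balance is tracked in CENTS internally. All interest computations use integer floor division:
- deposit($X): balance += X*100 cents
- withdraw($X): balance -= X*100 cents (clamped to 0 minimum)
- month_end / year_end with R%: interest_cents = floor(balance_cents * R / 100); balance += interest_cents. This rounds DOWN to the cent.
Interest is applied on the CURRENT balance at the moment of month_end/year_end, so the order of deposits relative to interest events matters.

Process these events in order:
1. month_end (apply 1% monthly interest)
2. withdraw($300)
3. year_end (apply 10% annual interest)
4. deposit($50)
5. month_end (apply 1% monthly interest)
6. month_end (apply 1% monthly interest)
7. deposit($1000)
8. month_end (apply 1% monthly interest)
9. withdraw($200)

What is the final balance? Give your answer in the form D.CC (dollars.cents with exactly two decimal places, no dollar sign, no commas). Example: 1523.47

After 1 (month_end (apply 1% monthly interest)): balance=$0.00 total_interest=$0.00
After 2 (withdraw($300)): balance=$0.00 total_interest=$0.00
After 3 (year_end (apply 10% annual interest)): balance=$0.00 total_interest=$0.00
After 4 (deposit($50)): balance=$50.00 total_interest=$0.00
After 5 (month_end (apply 1% monthly interest)): balance=$50.50 total_interest=$0.50
After 6 (month_end (apply 1% monthly interest)): balance=$51.00 total_interest=$1.00
After 7 (deposit($1000)): balance=$1051.00 total_interest=$1.00
After 8 (month_end (apply 1% monthly interest)): balance=$1061.51 total_interest=$11.51
After 9 (withdraw($200)): balance=$861.51 total_interest=$11.51

Answer: 861.51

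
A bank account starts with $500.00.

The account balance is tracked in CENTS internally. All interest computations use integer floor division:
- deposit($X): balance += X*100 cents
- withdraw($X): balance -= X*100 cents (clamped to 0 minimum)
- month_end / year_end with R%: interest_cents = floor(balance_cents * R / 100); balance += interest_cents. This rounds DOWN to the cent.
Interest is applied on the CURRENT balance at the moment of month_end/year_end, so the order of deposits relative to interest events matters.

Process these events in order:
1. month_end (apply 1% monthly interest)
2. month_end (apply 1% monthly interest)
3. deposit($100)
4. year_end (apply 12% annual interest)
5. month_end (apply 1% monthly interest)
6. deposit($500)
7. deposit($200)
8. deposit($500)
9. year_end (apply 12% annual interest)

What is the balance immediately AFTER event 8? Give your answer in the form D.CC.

After 1 (month_end (apply 1% monthly interest)): balance=$505.00 total_interest=$5.00
After 2 (month_end (apply 1% monthly interest)): balance=$510.05 total_interest=$10.05
After 3 (deposit($100)): balance=$610.05 total_interest=$10.05
After 4 (year_end (apply 12% annual interest)): balance=$683.25 total_interest=$83.25
After 5 (month_end (apply 1% monthly interest)): balance=$690.08 total_interest=$90.08
After 6 (deposit($500)): balance=$1190.08 total_interest=$90.08
After 7 (deposit($200)): balance=$1390.08 total_interest=$90.08
After 8 (deposit($500)): balance=$1890.08 total_interest=$90.08

Answer: 1890.08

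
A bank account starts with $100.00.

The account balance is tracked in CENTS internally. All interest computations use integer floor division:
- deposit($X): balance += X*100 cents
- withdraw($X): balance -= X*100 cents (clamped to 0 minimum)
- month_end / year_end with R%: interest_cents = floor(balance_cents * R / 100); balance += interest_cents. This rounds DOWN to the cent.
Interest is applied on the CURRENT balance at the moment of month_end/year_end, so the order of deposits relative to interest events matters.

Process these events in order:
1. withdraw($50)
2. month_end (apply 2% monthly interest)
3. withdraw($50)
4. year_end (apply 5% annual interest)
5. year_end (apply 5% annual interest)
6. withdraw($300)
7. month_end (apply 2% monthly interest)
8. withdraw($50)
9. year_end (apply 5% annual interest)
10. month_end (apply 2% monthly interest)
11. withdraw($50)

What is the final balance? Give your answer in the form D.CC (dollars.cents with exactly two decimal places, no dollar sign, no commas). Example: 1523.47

After 1 (withdraw($50)): balance=$50.00 total_interest=$0.00
After 2 (month_end (apply 2% monthly interest)): balance=$51.00 total_interest=$1.00
After 3 (withdraw($50)): balance=$1.00 total_interest=$1.00
After 4 (year_end (apply 5% annual interest)): balance=$1.05 total_interest=$1.05
After 5 (year_end (apply 5% annual interest)): balance=$1.10 total_interest=$1.10
After 6 (withdraw($300)): balance=$0.00 total_interest=$1.10
After 7 (month_end (apply 2% monthly interest)): balance=$0.00 total_interest=$1.10
After 8 (withdraw($50)): balance=$0.00 total_interest=$1.10
After 9 (year_end (apply 5% annual interest)): balance=$0.00 total_interest=$1.10
After 10 (month_end (apply 2% monthly interest)): balance=$0.00 total_interest=$1.10
After 11 (withdraw($50)): balance=$0.00 total_interest=$1.10

Answer: 0.00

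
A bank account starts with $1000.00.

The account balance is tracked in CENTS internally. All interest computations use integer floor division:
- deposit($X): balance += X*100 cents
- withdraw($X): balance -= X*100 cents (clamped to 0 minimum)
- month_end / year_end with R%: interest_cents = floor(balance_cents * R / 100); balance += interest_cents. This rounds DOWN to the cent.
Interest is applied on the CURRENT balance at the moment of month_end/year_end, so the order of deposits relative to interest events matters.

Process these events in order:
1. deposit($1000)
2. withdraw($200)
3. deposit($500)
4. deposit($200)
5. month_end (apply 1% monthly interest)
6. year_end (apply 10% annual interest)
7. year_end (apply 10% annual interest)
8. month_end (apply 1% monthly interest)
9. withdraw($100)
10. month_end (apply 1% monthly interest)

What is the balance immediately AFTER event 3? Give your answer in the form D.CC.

After 1 (deposit($1000)): balance=$2000.00 total_interest=$0.00
After 2 (withdraw($200)): balance=$1800.00 total_interest=$0.00
After 3 (deposit($500)): balance=$2300.00 total_interest=$0.00

Answer: 2300.00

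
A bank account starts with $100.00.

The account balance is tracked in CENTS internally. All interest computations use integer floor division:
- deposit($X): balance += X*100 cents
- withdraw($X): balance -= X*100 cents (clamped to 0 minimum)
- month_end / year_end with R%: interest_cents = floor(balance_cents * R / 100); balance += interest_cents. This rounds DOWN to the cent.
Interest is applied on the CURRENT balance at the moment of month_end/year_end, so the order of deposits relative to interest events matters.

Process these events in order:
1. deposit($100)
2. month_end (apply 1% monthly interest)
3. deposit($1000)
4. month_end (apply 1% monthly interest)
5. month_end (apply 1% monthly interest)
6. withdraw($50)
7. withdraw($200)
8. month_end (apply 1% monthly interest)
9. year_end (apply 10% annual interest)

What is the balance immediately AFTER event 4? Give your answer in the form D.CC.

Answer: 1214.02

Derivation:
After 1 (deposit($100)): balance=$200.00 total_interest=$0.00
After 2 (month_end (apply 1% monthly interest)): balance=$202.00 total_interest=$2.00
After 3 (deposit($1000)): balance=$1202.00 total_interest=$2.00
After 4 (month_end (apply 1% monthly interest)): balance=$1214.02 total_interest=$14.02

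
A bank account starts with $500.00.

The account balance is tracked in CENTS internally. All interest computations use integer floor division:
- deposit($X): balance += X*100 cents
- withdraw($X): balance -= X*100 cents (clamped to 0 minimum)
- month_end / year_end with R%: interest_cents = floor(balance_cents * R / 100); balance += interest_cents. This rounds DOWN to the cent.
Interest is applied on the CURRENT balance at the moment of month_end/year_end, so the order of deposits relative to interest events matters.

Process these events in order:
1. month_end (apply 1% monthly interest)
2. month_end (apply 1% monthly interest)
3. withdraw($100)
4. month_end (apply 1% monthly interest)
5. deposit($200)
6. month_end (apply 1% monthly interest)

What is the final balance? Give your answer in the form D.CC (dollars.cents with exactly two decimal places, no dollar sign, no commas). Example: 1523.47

After 1 (month_end (apply 1% monthly interest)): balance=$505.00 total_interest=$5.00
After 2 (month_end (apply 1% monthly interest)): balance=$510.05 total_interest=$10.05
After 3 (withdraw($100)): balance=$410.05 total_interest=$10.05
After 4 (month_end (apply 1% monthly interest)): balance=$414.15 total_interest=$14.15
After 5 (deposit($200)): balance=$614.15 total_interest=$14.15
After 6 (month_end (apply 1% monthly interest)): balance=$620.29 total_interest=$20.29

Answer: 620.29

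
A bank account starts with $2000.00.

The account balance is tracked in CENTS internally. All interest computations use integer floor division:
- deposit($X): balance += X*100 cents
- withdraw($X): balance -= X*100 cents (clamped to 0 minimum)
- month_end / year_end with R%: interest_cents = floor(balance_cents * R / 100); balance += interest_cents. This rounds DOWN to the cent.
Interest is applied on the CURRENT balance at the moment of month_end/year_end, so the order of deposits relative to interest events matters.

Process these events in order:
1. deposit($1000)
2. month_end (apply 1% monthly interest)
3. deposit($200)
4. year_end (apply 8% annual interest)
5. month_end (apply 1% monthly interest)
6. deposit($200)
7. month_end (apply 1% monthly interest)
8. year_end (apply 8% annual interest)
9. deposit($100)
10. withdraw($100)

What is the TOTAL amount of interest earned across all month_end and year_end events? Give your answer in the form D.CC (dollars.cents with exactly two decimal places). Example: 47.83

Answer: 661.35

Derivation:
After 1 (deposit($1000)): balance=$3000.00 total_interest=$0.00
After 2 (month_end (apply 1% monthly interest)): balance=$3030.00 total_interest=$30.00
After 3 (deposit($200)): balance=$3230.00 total_interest=$30.00
After 4 (year_end (apply 8% annual interest)): balance=$3488.40 total_interest=$288.40
After 5 (month_end (apply 1% monthly interest)): balance=$3523.28 total_interest=$323.28
After 6 (deposit($200)): balance=$3723.28 total_interest=$323.28
After 7 (month_end (apply 1% monthly interest)): balance=$3760.51 total_interest=$360.51
After 8 (year_end (apply 8% annual interest)): balance=$4061.35 total_interest=$661.35
After 9 (deposit($100)): balance=$4161.35 total_interest=$661.35
After 10 (withdraw($100)): balance=$4061.35 total_interest=$661.35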